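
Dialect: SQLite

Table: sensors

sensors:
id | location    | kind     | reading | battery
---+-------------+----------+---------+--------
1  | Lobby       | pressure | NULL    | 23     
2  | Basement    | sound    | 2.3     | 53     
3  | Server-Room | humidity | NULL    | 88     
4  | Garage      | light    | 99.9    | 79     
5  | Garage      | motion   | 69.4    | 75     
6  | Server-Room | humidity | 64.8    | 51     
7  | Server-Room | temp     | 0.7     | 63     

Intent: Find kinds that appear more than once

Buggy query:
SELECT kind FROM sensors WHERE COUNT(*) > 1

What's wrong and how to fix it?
Bug: COUNT(*) is an aggregate and cannot be used in WHERE

Fix: GROUP BY kind, then filter groups with HAVING COUNT(*) > 1

Corrected query:
SELECT kind FROM sensors GROUP BY kind HAVING COUNT(*) > 1

Result:
kind    
--------
humidity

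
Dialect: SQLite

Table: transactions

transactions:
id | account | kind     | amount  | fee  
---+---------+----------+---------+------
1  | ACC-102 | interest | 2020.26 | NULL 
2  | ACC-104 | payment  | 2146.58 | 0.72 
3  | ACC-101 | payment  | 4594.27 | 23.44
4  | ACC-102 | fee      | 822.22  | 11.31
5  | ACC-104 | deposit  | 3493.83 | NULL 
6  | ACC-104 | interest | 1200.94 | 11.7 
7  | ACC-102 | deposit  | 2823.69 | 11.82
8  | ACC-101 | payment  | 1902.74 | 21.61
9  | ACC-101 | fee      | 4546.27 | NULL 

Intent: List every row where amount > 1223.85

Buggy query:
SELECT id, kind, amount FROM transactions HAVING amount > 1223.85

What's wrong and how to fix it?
Bug: This is a non-aggregate query (no GROUP BY, no aggregates), so in SQLite the HAVING clause is invalid here; a row-level condition belongs in WHERE

Fix: Replace HAVING with WHERE since the condition applies to individual rows

Corrected query:
SELECT id, kind, amount FROM transactions WHERE amount > 1223.85

Result:
id | kind     | amount 
---+----------+--------
1  | interest | 2020.26
2  | payment  | 2146.58
3  | payment  | 4594.27
5  | deposit  | 3493.83
7  | deposit  | 2823.69
8  | payment  | 1902.74
9  | fee      | 4546.27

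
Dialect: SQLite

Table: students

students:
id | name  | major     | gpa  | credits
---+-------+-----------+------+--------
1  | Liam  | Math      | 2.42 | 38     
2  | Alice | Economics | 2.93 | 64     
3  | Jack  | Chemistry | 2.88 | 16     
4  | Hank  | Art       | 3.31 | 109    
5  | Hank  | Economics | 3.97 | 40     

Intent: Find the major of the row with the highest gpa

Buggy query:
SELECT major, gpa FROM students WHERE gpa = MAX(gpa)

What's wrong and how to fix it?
Bug: MAX(gpa) is an aggregate and cannot be used directly in WHERE

Fix: Use a subquery: WHERE gpa = (SELECT MAX(gpa) FROM students)

Corrected query:
SELECT major, gpa FROM students WHERE gpa = (SELECT MAX(gpa) FROM students)

Result:
major     | gpa 
----------+-----
Economics | 3.97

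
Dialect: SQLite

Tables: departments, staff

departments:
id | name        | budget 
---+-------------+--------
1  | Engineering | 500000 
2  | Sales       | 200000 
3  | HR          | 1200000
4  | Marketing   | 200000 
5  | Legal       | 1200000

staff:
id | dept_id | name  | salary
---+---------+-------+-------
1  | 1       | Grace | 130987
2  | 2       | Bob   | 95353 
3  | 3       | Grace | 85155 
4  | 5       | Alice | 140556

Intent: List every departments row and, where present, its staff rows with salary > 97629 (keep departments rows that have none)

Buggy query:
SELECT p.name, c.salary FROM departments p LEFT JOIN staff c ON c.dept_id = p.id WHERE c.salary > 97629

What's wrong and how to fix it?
Bug: A WHERE condition on the right-hand table after LEFT JOIN drops unmatched parents

Fix: Move the right-table condition into the ON clause so unmatched parents are kept

Corrected query:
SELECT p.name, c.salary FROM departments p LEFT JOIN staff c ON c.dept_id = p.id AND c.salary > 97629

Result:
name        | salary
------------+-------
Engineering | 130987
Sales       | NULL  
HR          | NULL  
Marketing   | NULL  
Legal       | 140556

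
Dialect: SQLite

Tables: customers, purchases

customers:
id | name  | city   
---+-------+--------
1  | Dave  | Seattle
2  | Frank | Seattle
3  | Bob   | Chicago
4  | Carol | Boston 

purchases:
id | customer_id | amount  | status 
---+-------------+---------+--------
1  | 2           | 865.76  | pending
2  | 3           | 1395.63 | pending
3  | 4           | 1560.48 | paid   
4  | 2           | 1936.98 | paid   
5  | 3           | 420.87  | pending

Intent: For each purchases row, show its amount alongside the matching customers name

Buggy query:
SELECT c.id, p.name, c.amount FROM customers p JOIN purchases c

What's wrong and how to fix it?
Bug: JOIN with no ON clause produces a cartesian product; every purchases row pairs with every customers row

Fix: Specify the join condition linking the foreign key to the parent id

Corrected query:
SELECT c.id, p.name, c.amount FROM customers p JOIN purchases c ON c.customer_id = p.id

Result:
id | name  | amount 
---+-------+--------
1  | Frank | 865.76 
2  | Bob   | 1395.63
3  | Carol | 1560.48
4  | Frank | 1936.98
5  | Bob   | 420.87 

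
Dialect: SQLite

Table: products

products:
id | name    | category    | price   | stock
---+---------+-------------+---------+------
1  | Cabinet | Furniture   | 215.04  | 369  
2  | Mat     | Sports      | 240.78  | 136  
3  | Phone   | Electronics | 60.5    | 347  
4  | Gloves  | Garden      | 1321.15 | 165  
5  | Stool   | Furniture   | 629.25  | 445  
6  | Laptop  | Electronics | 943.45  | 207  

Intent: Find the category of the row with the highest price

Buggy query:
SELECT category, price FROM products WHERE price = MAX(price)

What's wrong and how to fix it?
Bug: WHERE is evaluated per row; an aggregate over the whole table isn't defined there

Fix: Wrap MAX in a scalar subquery so WHERE compares against a single value

Corrected query:
SELECT category, price FROM products WHERE price = (SELECT MAX(price) FROM products)

Result:
category | price  
---------+--------
Garden   | 1321.15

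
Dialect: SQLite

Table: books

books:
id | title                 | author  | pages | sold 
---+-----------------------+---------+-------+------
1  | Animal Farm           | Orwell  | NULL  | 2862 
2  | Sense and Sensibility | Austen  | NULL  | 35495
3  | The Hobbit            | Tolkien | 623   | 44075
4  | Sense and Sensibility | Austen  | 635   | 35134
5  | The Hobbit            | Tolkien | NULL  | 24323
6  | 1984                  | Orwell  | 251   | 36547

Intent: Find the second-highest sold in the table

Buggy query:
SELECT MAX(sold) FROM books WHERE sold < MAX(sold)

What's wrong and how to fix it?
Bug: The inner MAX is an aggregate inside WHERE, which is not allowed

Fix: Compute the overall MAX in a subquery, then take MAX of rows below it

Corrected query:
SELECT MAX(sold) FROM books WHERE sold < (SELECT MAX(sold) FROM books)

Result:
MAX(sold)
---------
36547    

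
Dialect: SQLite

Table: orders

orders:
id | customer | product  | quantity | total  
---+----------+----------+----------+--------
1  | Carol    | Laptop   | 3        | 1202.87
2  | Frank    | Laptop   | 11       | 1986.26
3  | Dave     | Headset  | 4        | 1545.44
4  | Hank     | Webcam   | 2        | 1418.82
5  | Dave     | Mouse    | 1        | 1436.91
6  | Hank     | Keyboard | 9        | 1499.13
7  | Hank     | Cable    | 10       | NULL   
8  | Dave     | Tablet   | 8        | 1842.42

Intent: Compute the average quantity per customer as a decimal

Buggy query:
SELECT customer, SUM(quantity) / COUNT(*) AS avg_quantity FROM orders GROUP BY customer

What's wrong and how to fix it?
Bug: SUM(quantity) and COUNT(*) are both integers; the division truncates the fractional part

Fix: Cast one side to REAL so the division keeps the fractional part

Corrected query:
SELECT customer, SUM(quantity) * 1.0 / COUNT(*) AS avg_quantity FROM orders GROUP BY customer

Result:
customer | avg_quantity
---------+-------------
Carol    | 3           
Dave     | 4.333333    
Frank    | 11          
Hank     | 7           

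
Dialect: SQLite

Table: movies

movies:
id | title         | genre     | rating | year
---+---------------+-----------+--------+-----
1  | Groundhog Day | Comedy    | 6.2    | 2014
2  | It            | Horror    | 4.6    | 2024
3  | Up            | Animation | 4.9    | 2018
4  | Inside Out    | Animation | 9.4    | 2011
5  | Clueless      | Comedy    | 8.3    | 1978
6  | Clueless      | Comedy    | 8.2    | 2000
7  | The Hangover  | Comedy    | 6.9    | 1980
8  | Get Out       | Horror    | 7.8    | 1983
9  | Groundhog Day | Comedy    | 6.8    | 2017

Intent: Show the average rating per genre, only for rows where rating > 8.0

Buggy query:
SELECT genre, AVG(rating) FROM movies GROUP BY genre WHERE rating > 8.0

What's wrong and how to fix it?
Bug: Row-level WHERE must come before GROUP BY in the clause order

Fix: Place WHERE between FROM and GROUP BY

Corrected query:
SELECT genre, AVG(rating) FROM movies WHERE rating > 8.0 GROUP BY genre

Result:
genre     | AVG(rating)
----------+------------
Animation | 9.4        
Comedy    | 8.25       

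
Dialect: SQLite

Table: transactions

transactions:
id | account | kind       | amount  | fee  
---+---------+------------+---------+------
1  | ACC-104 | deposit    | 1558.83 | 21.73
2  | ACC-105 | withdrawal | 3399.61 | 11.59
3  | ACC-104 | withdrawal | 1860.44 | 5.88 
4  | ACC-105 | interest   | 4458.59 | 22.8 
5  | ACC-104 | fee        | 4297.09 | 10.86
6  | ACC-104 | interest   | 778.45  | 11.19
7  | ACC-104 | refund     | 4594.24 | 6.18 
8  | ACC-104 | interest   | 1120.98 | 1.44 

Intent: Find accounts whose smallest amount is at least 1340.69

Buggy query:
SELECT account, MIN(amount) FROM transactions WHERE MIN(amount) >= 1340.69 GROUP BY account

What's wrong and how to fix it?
Bug: Aggregates like MIN are computed per group after WHERE runs

Fix: Replace WHERE with HAVING after the GROUP BY

Corrected query:
SELECT account, MIN(amount) FROM transactions GROUP BY account HAVING MIN(amount) >= 1340.69

Result:
account | MIN(amount)
--------+------------
ACC-105 | 3399.61    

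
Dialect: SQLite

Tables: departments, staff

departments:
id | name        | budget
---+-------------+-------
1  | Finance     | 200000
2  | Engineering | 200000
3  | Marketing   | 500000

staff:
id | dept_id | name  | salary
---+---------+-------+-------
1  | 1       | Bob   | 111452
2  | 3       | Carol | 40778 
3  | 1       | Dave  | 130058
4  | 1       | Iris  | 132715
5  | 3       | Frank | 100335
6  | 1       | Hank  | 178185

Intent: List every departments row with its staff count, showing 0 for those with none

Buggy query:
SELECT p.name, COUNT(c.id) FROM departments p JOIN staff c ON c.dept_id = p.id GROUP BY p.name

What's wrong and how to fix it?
Bug: An inner join excludes parents with zero children

Fix: Switch to LEFT JOIN to retain unmatched parent rows

Corrected query:
SELECT p.name, COUNT(c.id) FROM departments p LEFT JOIN staff c ON c.dept_id = p.id GROUP BY p.name

Result:
name        | COUNT(c.id)
------------+------------
Engineering | 0          
Finance     | 4          
Marketing   | 2          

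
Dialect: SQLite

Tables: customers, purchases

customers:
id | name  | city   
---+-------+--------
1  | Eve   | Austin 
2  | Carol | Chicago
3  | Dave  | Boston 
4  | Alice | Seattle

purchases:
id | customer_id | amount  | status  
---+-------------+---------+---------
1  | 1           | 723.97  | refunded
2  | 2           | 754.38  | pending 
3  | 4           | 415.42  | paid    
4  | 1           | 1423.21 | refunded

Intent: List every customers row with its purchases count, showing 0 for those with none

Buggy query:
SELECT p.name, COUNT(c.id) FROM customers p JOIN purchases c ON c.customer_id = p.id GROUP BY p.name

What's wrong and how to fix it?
Bug: INNER JOIN drops customers rows that have no matching purchases rows

Fix: Switch to LEFT JOIN to retain unmatched parent rows

Corrected query:
SELECT p.name, COUNT(c.id) FROM customers p LEFT JOIN purchases c ON c.customer_id = p.id GROUP BY p.name

Result:
name  | COUNT(c.id)
------+------------
Alice | 1          
Carol | 1          
Dave  | 0          
Eve   | 2          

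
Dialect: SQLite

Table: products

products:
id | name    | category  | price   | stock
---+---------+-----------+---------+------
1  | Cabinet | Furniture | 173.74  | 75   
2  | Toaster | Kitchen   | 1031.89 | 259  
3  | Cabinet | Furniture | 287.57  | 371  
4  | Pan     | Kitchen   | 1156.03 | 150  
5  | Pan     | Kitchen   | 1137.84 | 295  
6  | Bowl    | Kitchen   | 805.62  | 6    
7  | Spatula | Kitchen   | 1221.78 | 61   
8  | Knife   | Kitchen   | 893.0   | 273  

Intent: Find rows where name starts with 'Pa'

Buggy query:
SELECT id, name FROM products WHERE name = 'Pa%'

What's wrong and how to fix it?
Bug: Wildcards only work with LIKE; '=' treats '%' as a literal character

Fix: Use LIKE for wildcard pattern matching

Corrected query:
SELECT id, name FROM products WHERE name LIKE 'Pa%'

Result:
id | name
---+-----
4  | Pan 
5  | Pan 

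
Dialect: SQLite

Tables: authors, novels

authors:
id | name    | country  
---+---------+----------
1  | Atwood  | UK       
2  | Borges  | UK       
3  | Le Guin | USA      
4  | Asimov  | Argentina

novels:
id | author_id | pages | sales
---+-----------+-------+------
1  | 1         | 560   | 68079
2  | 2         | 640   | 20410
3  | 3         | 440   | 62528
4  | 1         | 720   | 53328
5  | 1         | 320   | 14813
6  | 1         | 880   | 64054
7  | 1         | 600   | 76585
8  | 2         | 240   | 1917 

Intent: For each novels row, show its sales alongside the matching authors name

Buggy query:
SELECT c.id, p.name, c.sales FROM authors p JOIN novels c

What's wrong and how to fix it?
Bug: Missing join condition: each novels row is matched to all authors rows instead of just its own

Fix: Specify the join condition linking the foreign key to the parent id

Corrected query:
SELECT c.id, p.name, c.sales FROM authors p JOIN novels c ON c.author_id = p.id

Result:
id | name    | sales
---+---------+------
1  | Atwood  | 68079
2  | Borges  | 20410
3  | Le Guin | 62528
4  | Atwood  | 53328
5  | Atwood  | 14813
6  | Atwood  | 64054
7  | Atwood  | 76585
8  | Borges  | 1917 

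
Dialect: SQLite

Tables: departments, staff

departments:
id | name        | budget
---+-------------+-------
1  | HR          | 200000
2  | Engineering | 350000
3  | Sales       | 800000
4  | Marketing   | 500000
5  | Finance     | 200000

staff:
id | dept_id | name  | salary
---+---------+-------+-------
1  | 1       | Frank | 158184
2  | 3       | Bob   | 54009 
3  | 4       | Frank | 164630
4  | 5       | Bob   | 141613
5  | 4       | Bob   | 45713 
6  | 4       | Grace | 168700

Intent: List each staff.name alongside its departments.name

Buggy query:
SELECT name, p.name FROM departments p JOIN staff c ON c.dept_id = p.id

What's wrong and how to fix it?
Bug: Both tables have a 'name' column; the unqualified reference is ambiguous

Fix: Qualify the column with its table alias (c.name)

Corrected query:
SELECT c.name, p.name FROM departments p JOIN staff c ON c.dept_id = p.id

Result:
name  | name     
------+----------
Frank | HR       
Bob   | Sales    
Frank | Marketing
Bob   | Finance  
Bob   | Marketing
Grace | Marketing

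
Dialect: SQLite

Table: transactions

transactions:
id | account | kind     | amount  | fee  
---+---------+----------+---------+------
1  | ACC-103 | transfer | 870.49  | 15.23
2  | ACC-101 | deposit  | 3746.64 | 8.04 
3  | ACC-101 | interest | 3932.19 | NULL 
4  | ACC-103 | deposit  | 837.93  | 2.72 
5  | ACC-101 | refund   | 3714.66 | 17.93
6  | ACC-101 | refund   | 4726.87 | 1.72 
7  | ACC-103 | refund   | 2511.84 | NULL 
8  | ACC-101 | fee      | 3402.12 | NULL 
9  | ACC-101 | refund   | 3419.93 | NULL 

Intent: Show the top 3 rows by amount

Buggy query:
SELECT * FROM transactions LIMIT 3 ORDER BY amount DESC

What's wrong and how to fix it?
Bug: LIMIT must come after ORDER BY

Fix: Sort with ORDER BY, then apply LIMIT

Corrected query:
SELECT * FROM transactions ORDER BY amount DESC LIMIT 3

Result:
id | account | kind     | amount  | fee 
---+---------+----------+---------+-----
6  | ACC-101 | refund   | 4726.87 | 1.72
3  | ACC-101 | interest | 3932.19 | NULL
2  | ACC-101 | deposit  | 3746.64 | 8.04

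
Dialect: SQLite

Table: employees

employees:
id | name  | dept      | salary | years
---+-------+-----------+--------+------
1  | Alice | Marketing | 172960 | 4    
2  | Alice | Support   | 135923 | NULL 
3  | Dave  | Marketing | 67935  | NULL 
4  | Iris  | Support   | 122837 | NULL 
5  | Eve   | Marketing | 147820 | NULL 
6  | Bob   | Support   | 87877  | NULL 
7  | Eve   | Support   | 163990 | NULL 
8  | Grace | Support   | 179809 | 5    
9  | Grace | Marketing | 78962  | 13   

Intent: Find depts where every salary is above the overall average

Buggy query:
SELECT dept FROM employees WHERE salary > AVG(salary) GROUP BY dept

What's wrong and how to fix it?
Bug: AVG() is an aggregate; it can't sit directly in WHERE

Fix: Compute the overall average in a scalar subquery and compare each group's MIN against it in HAVING

Corrected query:
SELECT dept FROM employees GROUP BY dept HAVING MIN(salary) > (SELECT AVG(salary) FROM employees)

Result:
(no rows)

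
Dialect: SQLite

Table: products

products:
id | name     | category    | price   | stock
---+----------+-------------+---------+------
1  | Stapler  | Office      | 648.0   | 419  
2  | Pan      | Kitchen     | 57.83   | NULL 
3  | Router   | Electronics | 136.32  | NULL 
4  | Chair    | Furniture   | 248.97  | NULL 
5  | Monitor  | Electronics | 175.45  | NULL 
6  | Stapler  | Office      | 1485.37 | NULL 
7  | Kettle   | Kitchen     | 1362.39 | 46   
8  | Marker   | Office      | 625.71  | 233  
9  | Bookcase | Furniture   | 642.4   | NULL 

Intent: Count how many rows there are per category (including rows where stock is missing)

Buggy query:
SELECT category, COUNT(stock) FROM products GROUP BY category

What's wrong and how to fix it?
Bug: COUNT(column) counts non-NULL values only; rows with NULL stock aren't counted

Fix: Use COUNT(*) to count all rows regardless of NULL

Corrected query:
SELECT category, COUNT(*) FROM products GROUP BY category

Result:
category    | COUNT(*)
------------+---------
Electronics | 2       
Furniture   | 2       
Kitchen     | 2       
Office      | 3       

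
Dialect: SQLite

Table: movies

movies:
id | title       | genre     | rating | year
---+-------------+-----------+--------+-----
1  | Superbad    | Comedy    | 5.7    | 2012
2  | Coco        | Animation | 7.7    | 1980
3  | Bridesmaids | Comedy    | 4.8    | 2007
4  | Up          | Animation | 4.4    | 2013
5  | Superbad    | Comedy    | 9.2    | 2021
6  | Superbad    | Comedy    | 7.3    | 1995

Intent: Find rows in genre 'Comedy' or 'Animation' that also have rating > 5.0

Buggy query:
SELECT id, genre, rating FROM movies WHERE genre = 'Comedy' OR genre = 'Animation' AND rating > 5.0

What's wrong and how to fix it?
Bug: AND binds tighter than OR, so this parses as genre = 'Comedy' OR (genre = 'Animation' AND rating > 5.0)

Fix: Group the OR with parentheses (or use IN), then AND the threshold

Corrected query:
SELECT id, genre, rating FROM movies WHERE (genre = 'Comedy' OR genre = 'Animation') AND rating > 5.0

Result:
id | genre     | rating
---+-----------+-------
1  | Comedy    | 5.7   
2  | Animation | 7.7   
5  | Comedy    | 9.2   
6  | Comedy    | 7.3   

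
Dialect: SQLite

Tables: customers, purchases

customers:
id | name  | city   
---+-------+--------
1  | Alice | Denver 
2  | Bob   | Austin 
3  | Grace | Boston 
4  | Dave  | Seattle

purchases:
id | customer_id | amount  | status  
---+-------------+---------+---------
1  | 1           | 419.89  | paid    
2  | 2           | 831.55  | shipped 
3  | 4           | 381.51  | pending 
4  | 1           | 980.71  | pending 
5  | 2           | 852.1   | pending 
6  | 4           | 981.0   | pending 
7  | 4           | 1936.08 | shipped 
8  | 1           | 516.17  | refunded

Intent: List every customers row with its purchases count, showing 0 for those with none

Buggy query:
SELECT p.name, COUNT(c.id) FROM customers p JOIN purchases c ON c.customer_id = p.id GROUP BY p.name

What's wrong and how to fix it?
Bug: INNER JOIN drops customers rows that have no matching purchases rows

Fix: Switch to LEFT JOIN to retain unmatched parent rows

Corrected query:
SELECT p.name, COUNT(c.id) FROM customers p LEFT JOIN purchases c ON c.customer_id = p.id GROUP BY p.name

Result:
name  | COUNT(c.id)
------+------------
Alice | 3          
Bob   | 2          
Dave  | 3          
Grace | 0          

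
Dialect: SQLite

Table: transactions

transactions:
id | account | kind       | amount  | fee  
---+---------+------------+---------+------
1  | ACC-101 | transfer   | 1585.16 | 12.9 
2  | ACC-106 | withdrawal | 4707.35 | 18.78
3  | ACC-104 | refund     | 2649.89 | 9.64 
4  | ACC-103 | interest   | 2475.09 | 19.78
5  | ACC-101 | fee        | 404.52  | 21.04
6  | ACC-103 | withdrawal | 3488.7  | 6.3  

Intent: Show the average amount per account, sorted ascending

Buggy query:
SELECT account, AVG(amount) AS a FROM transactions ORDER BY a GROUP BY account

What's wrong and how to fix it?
Bug: GROUP BY must precede ORDER BY

Fix: Reorder: SELECT … FROM … GROUP BY … ORDER BY …

Corrected query:
SELECT account, AVG(amount) AS a FROM transactions GROUP BY account ORDER BY a

Result:
account | a       
--------+---------
ACC-101 | 994.84  
ACC-104 | 2649.89 
ACC-103 | 2981.895
ACC-106 | 4707.35 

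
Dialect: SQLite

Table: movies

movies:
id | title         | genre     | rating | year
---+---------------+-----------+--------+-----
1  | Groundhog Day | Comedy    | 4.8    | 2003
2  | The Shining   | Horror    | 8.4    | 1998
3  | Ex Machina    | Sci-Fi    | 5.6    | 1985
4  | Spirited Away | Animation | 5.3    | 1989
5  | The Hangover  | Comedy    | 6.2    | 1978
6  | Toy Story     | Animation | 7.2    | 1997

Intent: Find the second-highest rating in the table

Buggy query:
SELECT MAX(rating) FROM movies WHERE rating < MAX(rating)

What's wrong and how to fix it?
Bug: MAX(rating) on the right of the comparison is an aggregate-in-WHERE error

Fix: Put the inner MAX in a scalar subquery

Corrected query:
SELECT MAX(rating) FROM movies WHERE rating < (SELECT MAX(rating) FROM movies)

Result:
MAX(rating)
-----------
7.2        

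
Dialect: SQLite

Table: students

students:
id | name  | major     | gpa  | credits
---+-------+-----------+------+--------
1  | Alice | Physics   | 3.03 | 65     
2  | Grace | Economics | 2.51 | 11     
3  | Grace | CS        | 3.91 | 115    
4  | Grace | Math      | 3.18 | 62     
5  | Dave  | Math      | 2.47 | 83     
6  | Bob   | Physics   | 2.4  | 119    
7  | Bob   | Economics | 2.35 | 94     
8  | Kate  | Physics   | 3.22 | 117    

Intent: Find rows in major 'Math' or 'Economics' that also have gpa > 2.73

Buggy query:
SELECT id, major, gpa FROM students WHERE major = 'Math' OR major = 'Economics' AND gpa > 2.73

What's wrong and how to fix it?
Bug: Without parentheses, AND is evaluated before OR, so the gpa filter only applies to the 'Economics' branch

Fix: Group the OR with parentheses (or use IN), then AND the threshold

Corrected query:
SELECT id, major, gpa FROM students WHERE (major = 'Math' OR major = 'Economics') AND gpa > 2.73

Result:
id | major | gpa 
---+-------+-----
4  | Math  | 3.18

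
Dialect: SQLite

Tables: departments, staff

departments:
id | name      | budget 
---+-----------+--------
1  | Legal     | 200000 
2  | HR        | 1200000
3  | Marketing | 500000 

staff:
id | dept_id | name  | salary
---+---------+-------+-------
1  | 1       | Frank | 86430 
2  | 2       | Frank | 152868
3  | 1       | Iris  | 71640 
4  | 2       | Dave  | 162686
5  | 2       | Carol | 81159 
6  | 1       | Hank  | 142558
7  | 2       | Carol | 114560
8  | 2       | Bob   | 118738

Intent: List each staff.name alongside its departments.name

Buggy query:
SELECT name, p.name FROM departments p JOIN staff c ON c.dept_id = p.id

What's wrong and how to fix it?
Bug: 'name' exists in both joined tables, so the database can't tell which one is meant

Fix: Qualify the column with its table alias (c.name)

Corrected query:
SELECT c.name, p.name FROM departments p JOIN staff c ON c.dept_id = p.id

Result:
name  | name 
------+------
Frank | Legal
Frank | HR   
Iris  | Legal
Dave  | HR   
Carol | HR   
Hank  | Legal
Carol | HR   
Bob   | HR   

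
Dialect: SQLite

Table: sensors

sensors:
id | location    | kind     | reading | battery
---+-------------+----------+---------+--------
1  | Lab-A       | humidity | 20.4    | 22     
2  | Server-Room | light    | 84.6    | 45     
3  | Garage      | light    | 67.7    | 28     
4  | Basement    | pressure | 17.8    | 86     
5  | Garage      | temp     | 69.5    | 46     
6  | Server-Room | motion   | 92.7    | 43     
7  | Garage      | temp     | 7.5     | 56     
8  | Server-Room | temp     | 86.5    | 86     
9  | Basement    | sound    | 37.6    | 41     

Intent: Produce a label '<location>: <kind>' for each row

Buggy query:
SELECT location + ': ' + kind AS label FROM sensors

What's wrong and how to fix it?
Bug: '+' is numeric addition; on text columns SQLite converts them to 0 instead of concatenating

Fix: Use the || operator for string concatenation

Corrected query:
SELECT location || ': ' || kind AS label FROM sensors

Result:
label              
-------------------
Lab-A: humidity    
Server-Room: light 
Garage: light      
Basement: pressure 
Garage: temp       
Server-Room: motion
Garage: temp       
Server-Room: temp  
Basement: sound    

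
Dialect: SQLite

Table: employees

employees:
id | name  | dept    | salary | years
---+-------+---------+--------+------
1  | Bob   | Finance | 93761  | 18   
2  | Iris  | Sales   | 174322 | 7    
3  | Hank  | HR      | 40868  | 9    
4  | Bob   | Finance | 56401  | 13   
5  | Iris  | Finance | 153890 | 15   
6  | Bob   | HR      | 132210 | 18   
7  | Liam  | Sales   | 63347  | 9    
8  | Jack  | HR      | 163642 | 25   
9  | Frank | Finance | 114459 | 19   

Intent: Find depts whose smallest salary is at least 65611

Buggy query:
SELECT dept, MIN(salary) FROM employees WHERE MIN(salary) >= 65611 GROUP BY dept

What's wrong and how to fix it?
Bug: Aggregates like MIN are computed per group after WHERE runs

Fix: Replace WHERE with HAVING after the GROUP BY

Corrected query:
SELECT dept, MIN(salary) FROM employees GROUP BY dept HAVING MIN(salary) >= 65611

Result:
(no rows)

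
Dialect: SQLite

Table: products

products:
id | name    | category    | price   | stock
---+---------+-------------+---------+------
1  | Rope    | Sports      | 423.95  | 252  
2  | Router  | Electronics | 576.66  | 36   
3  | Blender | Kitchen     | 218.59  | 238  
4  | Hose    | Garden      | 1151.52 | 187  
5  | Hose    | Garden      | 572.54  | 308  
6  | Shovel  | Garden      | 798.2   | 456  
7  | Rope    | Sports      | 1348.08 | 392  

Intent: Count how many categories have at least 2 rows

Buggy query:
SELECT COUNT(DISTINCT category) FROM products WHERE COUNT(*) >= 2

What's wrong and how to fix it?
Bug: COUNT(*) cannot appear in WHERE; the per-group count doesn't exist yet

Fix: Group first with HAVING COUNT(*) >= 2, then COUNT the resulting groups

Corrected query:
SELECT COUNT(*) FROM (SELECT category FROM products GROUP BY category HAVING COUNT(*) >= 2)

Result:
COUNT(*)
--------
2       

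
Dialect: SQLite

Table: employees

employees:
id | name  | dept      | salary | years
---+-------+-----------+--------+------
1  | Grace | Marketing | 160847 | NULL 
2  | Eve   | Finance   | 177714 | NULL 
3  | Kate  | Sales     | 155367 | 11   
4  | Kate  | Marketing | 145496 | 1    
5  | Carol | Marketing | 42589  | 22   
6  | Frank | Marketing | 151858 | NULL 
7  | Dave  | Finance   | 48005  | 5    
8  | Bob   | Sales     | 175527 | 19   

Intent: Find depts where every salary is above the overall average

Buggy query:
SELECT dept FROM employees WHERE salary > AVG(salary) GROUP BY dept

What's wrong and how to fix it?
Bug: WHERE evaluates per row before aggregation, so AVG() is unavailable

Fix: Compute the overall average in a scalar subquery and compare each group's MIN against it in HAVING

Corrected query:
SELECT dept FROM employees GROUP BY dept HAVING MIN(salary) > (SELECT AVG(salary) FROM employees)

Result:
dept 
-----
Sales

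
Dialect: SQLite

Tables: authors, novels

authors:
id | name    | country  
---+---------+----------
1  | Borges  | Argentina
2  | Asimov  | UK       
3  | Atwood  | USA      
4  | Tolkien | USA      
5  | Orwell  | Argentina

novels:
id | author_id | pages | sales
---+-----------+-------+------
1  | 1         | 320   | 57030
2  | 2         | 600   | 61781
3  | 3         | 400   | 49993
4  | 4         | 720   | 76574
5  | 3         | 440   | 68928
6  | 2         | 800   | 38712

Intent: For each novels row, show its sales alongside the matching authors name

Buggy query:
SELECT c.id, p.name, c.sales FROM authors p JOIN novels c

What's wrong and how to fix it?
Bug: JOIN with no ON clause produces a cartesian product; every novels row pairs with every authors row

Fix: Add ON c.author_id = p.id to the JOIN

Corrected query:
SELECT c.id, p.name, c.sales FROM authors p JOIN novels c ON c.author_id = p.id

Result:
id | name    | sales
---+---------+------
1  | Borges  | 57030
2  | Asimov  | 61781
3  | Atwood  | 49993
4  | Tolkien | 76574
5  | Atwood  | 68928
6  | Asimov  | 38712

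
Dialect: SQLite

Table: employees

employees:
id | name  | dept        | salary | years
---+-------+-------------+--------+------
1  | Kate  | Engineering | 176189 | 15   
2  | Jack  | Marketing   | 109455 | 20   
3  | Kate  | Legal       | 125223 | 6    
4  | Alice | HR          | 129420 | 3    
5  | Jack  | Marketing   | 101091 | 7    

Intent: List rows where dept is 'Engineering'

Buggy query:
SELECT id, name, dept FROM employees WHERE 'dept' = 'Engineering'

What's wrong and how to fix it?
Bug: 'dept' in single quotes is a string literal, not the column; the comparison is literal-vs-literal and never true

Fix: Reference the column as dept without single quotes

Corrected query:
SELECT id, name, dept FROM employees WHERE dept = 'Engineering'

Result:
id | name | dept       
---+------+------------
1  | Kate | Engineering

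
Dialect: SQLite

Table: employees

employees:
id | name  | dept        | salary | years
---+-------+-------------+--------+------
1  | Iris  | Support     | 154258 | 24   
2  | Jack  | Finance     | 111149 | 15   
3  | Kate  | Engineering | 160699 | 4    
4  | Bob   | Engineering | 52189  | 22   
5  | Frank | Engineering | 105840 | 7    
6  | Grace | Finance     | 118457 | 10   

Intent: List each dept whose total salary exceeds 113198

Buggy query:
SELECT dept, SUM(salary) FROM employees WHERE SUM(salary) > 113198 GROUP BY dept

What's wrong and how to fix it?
Bug: WHERE runs before GROUP BY, so aggregates aren't available there

Fix: Move the aggregate condition to a HAVING clause

Corrected query:
SELECT dept, SUM(salary) FROM employees GROUP BY dept HAVING SUM(salary) > 113198

Result:
dept        | SUM(salary)
------------+------------
Engineering | 318728     
Finance     | 229606     
Support     | 154258     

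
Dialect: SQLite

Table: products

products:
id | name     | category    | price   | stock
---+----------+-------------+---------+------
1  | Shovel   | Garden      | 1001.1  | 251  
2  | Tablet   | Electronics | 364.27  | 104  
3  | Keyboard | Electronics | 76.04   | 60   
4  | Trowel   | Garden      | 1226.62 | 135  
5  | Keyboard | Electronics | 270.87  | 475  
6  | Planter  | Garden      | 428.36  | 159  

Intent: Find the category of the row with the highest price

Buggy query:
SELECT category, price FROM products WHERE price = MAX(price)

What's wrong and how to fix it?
Bug: MAX(price) is an aggregate and cannot be used directly in WHERE

Fix: Use a subquery: WHERE price = (SELECT MAX(price) FROM products)

Corrected query:
SELECT category, price FROM products WHERE price = (SELECT MAX(price) FROM products)

Result:
category | price  
---------+--------
Garden   | 1226.62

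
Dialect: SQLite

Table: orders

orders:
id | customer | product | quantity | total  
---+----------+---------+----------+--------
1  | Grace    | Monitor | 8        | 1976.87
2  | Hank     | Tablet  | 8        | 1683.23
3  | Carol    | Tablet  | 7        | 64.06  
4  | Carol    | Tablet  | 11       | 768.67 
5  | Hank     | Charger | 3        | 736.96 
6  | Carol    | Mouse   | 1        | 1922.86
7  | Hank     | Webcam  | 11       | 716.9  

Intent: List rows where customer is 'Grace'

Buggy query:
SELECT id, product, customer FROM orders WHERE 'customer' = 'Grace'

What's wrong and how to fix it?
Bug: Single quotes denote string literals in SQL; the column name is being compared as a constant string

Fix: Remove the quotes around the column name (or use double quotes for an identifier)

Corrected query:
SELECT id, product, customer FROM orders WHERE customer = 'Grace'

Result:
id | product | customer
---+---------+---------
1  | Monitor | Grace   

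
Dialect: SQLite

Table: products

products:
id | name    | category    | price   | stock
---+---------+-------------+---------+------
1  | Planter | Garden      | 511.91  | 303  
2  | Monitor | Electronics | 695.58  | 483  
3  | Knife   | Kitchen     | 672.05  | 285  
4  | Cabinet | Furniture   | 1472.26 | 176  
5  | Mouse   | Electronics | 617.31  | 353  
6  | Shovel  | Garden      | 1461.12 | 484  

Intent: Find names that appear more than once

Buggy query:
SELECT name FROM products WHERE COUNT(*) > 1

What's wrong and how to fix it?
Bug: WHERE can't reference COUNT(*); aggregates are computed after WHERE

Fix: GROUP BY name, then filter groups with HAVING COUNT(*) > 1

Corrected query:
SELECT name FROM products GROUP BY name HAVING COUNT(*) > 1

Result:
(no rows)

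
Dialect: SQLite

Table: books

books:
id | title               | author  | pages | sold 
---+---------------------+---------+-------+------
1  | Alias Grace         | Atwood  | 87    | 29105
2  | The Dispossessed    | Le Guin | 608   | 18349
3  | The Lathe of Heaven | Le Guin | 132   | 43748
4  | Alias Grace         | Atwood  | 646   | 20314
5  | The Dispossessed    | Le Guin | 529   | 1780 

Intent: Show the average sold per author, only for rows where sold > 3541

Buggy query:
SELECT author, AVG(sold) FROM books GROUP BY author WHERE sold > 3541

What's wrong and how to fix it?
Bug: Row-level WHERE must come before GROUP BY in the clause order

Fix: Place WHERE between FROM and GROUP BY

Corrected query:
SELECT author, AVG(sold) FROM books WHERE sold > 3541 GROUP BY author

Result:
author  | AVG(sold)
--------+----------
Atwood  | 24709.5  
Le Guin | 31048.5  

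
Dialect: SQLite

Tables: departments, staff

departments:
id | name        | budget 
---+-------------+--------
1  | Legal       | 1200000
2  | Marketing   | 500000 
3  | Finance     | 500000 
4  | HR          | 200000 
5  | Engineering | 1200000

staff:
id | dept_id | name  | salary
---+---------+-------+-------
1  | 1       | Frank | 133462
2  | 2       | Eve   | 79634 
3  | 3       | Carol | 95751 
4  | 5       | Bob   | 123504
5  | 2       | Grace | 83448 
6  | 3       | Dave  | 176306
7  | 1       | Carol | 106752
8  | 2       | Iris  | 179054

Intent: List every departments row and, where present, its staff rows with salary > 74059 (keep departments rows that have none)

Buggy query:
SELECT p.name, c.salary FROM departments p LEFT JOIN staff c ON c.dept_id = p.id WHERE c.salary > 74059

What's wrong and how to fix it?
Bug: A WHERE condition on the right-hand table after LEFT JOIN drops unmatched parents

Fix: Move the right-table condition into the ON clause so unmatched parents are kept

Corrected query:
SELECT p.name, c.salary FROM departments p LEFT JOIN staff c ON c.dept_id = p.id AND c.salary > 74059

Result:
name        | salary
------------+-------
Legal       | 106752
Legal       | 133462
Marketing   | 79634 
Marketing   | 83448 
Marketing   | 179054
Finance     | 95751 
Finance     | 176306
HR          | NULL  
Engineering | 123504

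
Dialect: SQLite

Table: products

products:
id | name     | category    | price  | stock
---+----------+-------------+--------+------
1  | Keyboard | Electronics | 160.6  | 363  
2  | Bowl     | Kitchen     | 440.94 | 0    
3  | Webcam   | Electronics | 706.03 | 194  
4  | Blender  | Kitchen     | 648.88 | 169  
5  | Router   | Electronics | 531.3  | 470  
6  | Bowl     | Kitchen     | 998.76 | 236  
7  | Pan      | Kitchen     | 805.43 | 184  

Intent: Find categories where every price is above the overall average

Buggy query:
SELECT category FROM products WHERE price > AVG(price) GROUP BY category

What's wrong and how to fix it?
Bug: AVG() is an aggregate; it can't sit directly in WHERE

Fix: Use a subquery for AVG and a HAVING MIN(...) filter so the condition holds for every row in the group

Corrected query:
SELECT category FROM products GROUP BY category HAVING MIN(price) > (SELECT AVG(price) FROM products)

Result:
(no rows)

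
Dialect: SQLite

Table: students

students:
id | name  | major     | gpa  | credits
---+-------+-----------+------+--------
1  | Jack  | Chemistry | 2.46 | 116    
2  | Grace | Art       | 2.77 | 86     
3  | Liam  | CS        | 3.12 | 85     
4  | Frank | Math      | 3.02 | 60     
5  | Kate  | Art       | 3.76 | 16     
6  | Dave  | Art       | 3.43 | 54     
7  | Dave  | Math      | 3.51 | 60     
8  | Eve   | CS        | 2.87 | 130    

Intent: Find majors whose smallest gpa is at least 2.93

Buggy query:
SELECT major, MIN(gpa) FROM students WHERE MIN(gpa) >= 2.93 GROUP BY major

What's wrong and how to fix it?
Bug: MIN() in WHERE is a misuse of aggregate

Fix: Use HAVING for the per-group MIN condition

Corrected query:
SELECT major, MIN(gpa) FROM students GROUP BY major HAVING MIN(gpa) >= 2.93

Result:
major | MIN(gpa)
------+---------
Math  | 3.02    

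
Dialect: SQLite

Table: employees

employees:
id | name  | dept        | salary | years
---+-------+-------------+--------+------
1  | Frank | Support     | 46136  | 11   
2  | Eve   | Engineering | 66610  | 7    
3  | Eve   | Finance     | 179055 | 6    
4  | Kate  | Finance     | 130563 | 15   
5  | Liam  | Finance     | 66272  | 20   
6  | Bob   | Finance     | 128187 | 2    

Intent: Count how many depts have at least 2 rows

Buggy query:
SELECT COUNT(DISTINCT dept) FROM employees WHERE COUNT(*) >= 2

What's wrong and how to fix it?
Bug: COUNT(*) cannot appear in WHERE; the per-group count doesn't exist yet

Fix: Use a subquery that GROUPs and filters with HAVING, then count its rows

Corrected query:
SELECT COUNT(*) FROM (SELECT dept FROM employees GROUP BY dept HAVING COUNT(*) >= 2)

Result:
COUNT(*)
--------
1       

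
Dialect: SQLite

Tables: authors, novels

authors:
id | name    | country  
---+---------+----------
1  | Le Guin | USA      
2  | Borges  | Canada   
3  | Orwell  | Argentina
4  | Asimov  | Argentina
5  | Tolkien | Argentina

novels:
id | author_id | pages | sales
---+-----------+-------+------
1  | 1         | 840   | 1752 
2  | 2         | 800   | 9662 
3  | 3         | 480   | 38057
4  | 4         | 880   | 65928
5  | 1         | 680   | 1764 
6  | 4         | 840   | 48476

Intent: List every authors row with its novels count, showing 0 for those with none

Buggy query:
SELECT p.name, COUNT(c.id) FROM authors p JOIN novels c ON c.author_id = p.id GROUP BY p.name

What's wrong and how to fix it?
Bug: INNER JOIN drops authors rows that have no matching novels rows

Fix: Use LEFT JOIN so parents without children still appear (COUNT(c.id) gives 0)

Corrected query:
SELECT p.name, COUNT(c.id) FROM authors p LEFT JOIN novels c ON c.author_id = p.id GROUP BY p.name

Result:
name    | COUNT(c.id)
--------+------------
Asimov  | 2          
Borges  | 1          
Le Guin | 2          
Orwell  | 1          
Tolkien | 0          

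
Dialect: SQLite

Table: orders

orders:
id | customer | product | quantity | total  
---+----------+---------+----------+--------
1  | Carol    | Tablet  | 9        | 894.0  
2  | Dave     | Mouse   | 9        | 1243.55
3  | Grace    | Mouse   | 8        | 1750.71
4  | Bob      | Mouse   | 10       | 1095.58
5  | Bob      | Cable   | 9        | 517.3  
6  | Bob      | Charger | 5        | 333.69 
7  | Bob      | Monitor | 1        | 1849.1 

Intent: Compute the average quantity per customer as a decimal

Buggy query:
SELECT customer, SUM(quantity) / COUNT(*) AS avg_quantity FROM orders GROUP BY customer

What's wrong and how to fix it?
Bug: Both operands are integers, so '/' performs integer division and truncates

Fix: Multiply by 1.0 (or CAST to REAL) to force floating-point division

Corrected query:
SELECT customer, SUM(quantity) * 1.0 / COUNT(*) AS avg_quantity FROM orders GROUP BY customer

Result:
customer | avg_quantity
---------+-------------
Bob      | 6.25        
Carol    | 9           
Dave     | 9           
Grace    | 8           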